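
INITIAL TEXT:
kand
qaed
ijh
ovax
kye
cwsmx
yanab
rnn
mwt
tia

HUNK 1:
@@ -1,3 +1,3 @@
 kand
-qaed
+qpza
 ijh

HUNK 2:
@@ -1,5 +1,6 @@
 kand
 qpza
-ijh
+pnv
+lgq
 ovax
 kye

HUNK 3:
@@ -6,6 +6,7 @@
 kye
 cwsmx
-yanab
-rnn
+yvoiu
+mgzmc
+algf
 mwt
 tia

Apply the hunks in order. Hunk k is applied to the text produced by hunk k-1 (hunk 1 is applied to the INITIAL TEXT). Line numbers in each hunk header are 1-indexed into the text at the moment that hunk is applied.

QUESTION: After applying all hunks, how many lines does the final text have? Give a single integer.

Answer: 12

Derivation:
Hunk 1: at line 1 remove [qaed] add [qpza] -> 10 lines: kand qpza ijh ovax kye cwsmx yanab rnn mwt tia
Hunk 2: at line 1 remove [ijh] add [pnv,lgq] -> 11 lines: kand qpza pnv lgq ovax kye cwsmx yanab rnn mwt tia
Hunk 3: at line 6 remove [yanab,rnn] add [yvoiu,mgzmc,algf] -> 12 lines: kand qpza pnv lgq ovax kye cwsmx yvoiu mgzmc algf mwt tia
Final line count: 12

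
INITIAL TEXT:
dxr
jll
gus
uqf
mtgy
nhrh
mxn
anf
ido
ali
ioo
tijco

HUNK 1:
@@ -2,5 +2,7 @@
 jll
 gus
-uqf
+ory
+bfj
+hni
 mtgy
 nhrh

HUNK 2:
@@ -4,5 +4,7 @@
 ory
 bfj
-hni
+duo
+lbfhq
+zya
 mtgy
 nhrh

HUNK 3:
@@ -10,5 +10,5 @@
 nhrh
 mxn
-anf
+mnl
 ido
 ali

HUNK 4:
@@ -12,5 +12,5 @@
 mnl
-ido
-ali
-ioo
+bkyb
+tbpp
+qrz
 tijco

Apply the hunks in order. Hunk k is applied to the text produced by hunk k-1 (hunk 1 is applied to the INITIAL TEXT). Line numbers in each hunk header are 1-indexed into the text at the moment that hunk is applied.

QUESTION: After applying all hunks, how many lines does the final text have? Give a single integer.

Hunk 1: at line 2 remove [uqf] add [ory,bfj,hni] -> 14 lines: dxr jll gus ory bfj hni mtgy nhrh mxn anf ido ali ioo tijco
Hunk 2: at line 4 remove [hni] add [duo,lbfhq,zya] -> 16 lines: dxr jll gus ory bfj duo lbfhq zya mtgy nhrh mxn anf ido ali ioo tijco
Hunk 3: at line 10 remove [anf] add [mnl] -> 16 lines: dxr jll gus ory bfj duo lbfhq zya mtgy nhrh mxn mnl ido ali ioo tijco
Hunk 4: at line 12 remove [ido,ali,ioo] add [bkyb,tbpp,qrz] -> 16 lines: dxr jll gus ory bfj duo lbfhq zya mtgy nhrh mxn mnl bkyb tbpp qrz tijco
Final line count: 16

Answer: 16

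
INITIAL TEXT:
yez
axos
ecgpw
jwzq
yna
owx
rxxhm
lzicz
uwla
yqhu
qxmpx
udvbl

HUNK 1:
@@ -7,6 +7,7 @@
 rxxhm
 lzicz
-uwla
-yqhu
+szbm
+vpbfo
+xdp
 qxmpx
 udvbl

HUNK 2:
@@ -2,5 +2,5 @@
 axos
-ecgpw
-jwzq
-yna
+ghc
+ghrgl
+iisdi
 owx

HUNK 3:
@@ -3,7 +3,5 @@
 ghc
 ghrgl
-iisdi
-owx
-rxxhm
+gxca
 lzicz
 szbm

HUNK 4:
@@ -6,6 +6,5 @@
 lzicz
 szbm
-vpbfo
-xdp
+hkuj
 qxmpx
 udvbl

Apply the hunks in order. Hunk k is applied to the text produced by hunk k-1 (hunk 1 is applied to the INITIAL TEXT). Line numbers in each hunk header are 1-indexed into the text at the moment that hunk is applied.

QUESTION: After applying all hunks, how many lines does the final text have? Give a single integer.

Answer: 10

Derivation:
Hunk 1: at line 7 remove [uwla,yqhu] add [szbm,vpbfo,xdp] -> 13 lines: yez axos ecgpw jwzq yna owx rxxhm lzicz szbm vpbfo xdp qxmpx udvbl
Hunk 2: at line 2 remove [ecgpw,jwzq,yna] add [ghc,ghrgl,iisdi] -> 13 lines: yez axos ghc ghrgl iisdi owx rxxhm lzicz szbm vpbfo xdp qxmpx udvbl
Hunk 3: at line 3 remove [iisdi,owx,rxxhm] add [gxca] -> 11 lines: yez axos ghc ghrgl gxca lzicz szbm vpbfo xdp qxmpx udvbl
Hunk 4: at line 6 remove [vpbfo,xdp] add [hkuj] -> 10 lines: yez axos ghc ghrgl gxca lzicz szbm hkuj qxmpx udvbl
Final line count: 10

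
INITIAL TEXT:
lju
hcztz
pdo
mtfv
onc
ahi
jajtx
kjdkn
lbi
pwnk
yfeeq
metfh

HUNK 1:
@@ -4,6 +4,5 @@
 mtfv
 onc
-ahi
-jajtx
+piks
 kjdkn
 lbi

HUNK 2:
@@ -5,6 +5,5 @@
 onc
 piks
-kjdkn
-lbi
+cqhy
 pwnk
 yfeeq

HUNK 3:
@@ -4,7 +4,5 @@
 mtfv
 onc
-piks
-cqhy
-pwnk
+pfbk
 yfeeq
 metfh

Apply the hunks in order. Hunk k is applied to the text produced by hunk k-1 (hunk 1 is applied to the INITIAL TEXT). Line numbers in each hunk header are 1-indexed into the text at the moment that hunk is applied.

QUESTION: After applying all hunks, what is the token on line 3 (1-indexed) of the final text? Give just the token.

Hunk 1: at line 4 remove [ahi,jajtx] add [piks] -> 11 lines: lju hcztz pdo mtfv onc piks kjdkn lbi pwnk yfeeq metfh
Hunk 2: at line 5 remove [kjdkn,lbi] add [cqhy] -> 10 lines: lju hcztz pdo mtfv onc piks cqhy pwnk yfeeq metfh
Hunk 3: at line 4 remove [piks,cqhy,pwnk] add [pfbk] -> 8 lines: lju hcztz pdo mtfv onc pfbk yfeeq metfh
Final line 3: pdo

Answer: pdo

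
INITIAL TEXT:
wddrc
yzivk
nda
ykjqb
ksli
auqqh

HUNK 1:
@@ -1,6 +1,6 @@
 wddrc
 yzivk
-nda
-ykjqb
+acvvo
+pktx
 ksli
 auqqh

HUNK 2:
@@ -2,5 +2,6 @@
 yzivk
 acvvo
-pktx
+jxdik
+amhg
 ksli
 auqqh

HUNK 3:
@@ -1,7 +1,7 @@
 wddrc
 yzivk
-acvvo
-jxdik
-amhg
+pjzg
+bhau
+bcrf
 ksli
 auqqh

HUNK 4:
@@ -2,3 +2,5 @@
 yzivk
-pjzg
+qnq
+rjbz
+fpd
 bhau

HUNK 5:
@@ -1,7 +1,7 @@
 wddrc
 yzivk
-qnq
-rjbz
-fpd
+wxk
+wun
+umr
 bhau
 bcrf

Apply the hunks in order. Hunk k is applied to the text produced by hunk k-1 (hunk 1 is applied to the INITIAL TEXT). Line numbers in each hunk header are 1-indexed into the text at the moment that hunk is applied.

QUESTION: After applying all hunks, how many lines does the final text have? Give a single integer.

Answer: 9

Derivation:
Hunk 1: at line 1 remove [nda,ykjqb] add [acvvo,pktx] -> 6 lines: wddrc yzivk acvvo pktx ksli auqqh
Hunk 2: at line 2 remove [pktx] add [jxdik,amhg] -> 7 lines: wddrc yzivk acvvo jxdik amhg ksli auqqh
Hunk 3: at line 1 remove [acvvo,jxdik,amhg] add [pjzg,bhau,bcrf] -> 7 lines: wddrc yzivk pjzg bhau bcrf ksli auqqh
Hunk 4: at line 2 remove [pjzg] add [qnq,rjbz,fpd] -> 9 lines: wddrc yzivk qnq rjbz fpd bhau bcrf ksli auqqh
Hunk 5: at line 1 remove [qnq,rjbz,fpd] add [wxk,wun,umr] -> 9 lines: wddrc yzivk wxk wun umr bhau bcrf ksli auqqh
Final line count: 9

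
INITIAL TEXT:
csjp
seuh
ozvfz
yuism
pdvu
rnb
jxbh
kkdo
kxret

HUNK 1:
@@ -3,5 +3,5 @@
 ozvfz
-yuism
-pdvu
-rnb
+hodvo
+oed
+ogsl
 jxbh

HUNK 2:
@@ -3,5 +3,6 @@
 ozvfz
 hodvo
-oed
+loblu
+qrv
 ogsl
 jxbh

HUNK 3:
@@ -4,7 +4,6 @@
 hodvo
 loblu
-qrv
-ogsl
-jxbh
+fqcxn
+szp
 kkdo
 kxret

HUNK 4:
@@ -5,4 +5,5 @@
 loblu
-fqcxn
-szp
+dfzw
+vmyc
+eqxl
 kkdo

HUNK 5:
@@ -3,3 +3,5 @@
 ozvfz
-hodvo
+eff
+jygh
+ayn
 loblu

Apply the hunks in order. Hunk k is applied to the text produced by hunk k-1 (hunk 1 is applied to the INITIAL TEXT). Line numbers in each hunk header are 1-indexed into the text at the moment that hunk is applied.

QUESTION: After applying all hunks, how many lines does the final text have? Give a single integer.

Hunk 1: at line 3 remove [yuism,pdvu,rnb] add [hodvo,oed,ogsl] -> 9 lines: csjp seuh ozvfz hodvo oed ogsl jxbh kkdo kxret
Hunk 2: at line 3 remove [oed] add [loblu,qrv] -> 10 lines: csjp seuh ozvfz hodvo loblu qrv ogsl jxbh kkdo kxret
Hunk 3: at line 4 remove [qrv,ogsl,jxbh] add [fqcxn,szp] -> 9 lines: csjp seuh ozvfz hodvo loblu fqcxn szp kkdo kxret
Hunk 4: at line 5 remove [fqcxn,szp] add [dfzw,vmyc,eqxl] -> 10 lines: csjp seuh ozvfz hodvo loblu dfzw vmyc eqxl kkdo kxret
Hunk 5: at line 3 remove [hodvo] add [eff,jygh,ayn] -> 12 lines: csjp seuh ozvfz eff jygh ayn loblu dfzw vmyc eqxl kkdo kxret
Final line count: 12

Answer: 12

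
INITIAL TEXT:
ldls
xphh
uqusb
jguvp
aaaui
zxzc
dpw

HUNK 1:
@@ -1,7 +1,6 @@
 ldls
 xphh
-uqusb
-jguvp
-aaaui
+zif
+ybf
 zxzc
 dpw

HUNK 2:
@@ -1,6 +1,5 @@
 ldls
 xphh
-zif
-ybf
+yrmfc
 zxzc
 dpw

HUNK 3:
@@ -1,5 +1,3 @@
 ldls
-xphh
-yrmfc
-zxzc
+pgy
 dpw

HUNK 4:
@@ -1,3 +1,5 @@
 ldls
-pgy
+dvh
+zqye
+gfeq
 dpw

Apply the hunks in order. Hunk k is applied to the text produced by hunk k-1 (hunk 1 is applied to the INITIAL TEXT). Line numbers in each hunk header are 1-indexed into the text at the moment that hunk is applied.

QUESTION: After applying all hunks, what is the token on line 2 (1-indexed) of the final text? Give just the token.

Answer: dvh

Derivation:
Hunk 1: at line 1 remove [uqusb,jguvp,aaaui] add [zif,ybf] -> 6 lines: ldls xphh zif ybf zxzc dpw
Hunk 2: at line 1 remove [zif,ybf] add [yrmfc] -> 5 lines: ldls xphh yrmfc zxzc dpw
Hunk 3: at line 1 remove [xphh,yrmfc,zxzc] add [pgy] -> 3 lines: ldls pgy dpw
Hunk 4: at line 1 remove [pgy] add [dvh,zqye,gfeq] -> 5 lines: ldls dvh zqye gfeq dpw
Final line 2: dvh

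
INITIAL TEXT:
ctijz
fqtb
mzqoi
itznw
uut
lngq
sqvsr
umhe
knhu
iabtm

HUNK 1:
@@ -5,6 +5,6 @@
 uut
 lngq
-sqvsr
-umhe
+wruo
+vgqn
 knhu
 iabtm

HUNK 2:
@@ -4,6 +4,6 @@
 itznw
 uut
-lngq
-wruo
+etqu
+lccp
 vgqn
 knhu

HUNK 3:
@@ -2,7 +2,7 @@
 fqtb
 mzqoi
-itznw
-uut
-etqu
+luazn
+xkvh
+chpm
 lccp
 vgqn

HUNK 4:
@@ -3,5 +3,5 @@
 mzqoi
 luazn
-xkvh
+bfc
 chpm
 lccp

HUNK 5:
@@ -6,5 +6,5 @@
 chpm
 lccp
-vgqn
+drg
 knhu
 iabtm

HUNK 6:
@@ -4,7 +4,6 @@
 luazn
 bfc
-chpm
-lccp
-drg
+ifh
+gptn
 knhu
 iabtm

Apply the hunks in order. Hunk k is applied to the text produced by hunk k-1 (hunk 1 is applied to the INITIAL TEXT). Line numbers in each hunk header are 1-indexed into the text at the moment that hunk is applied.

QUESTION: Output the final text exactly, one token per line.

Hunk 1: at line 5 remove [sqvsr,umhe] add [wruo,vgqn] -> 10 lines: ctijz fqtb mzqoi itznw uut lngq wruo vgqn knhu iabtm
Hunk 2: at line 4 remove [lngq,wruo] add [etqu,lccp] -> 10 lines: ctijz fqtb mzqoi itznw uut etqu lccp vgqn knhu iabtm
Hunk 3: at line 2 remove [itznw,uut,etqu] add [luazn,xkvh,chpm] -> 10 lines: ctijz fqtb mzqoi luazn xkvh chpm lccp vgqn knhu iabtm
Hunk 4: at line 3 remove [xkvh] add [bfc] -> 10 lines: ctijz fqtb mzqoi luazn bfc chpm lccp vgqn knhu iabtm
Hunk 5: at line 6 remove [vgqn] add [drg] -> 10 lines: ctijz fqtb mzqoi luazn bfc chpm lccp drg knhu iabtm
Hunk 6: at line 4 remove [chpm,lccp,drg] add [ifh,gptn] -> 9 lines: ctijz fqtb mzqoi luazn bfc ifh gptn knhu iabtm

Answer: ctijz
fqtb
mzqoi
luazn
bfc
ifh
gptn
knhu
iabtm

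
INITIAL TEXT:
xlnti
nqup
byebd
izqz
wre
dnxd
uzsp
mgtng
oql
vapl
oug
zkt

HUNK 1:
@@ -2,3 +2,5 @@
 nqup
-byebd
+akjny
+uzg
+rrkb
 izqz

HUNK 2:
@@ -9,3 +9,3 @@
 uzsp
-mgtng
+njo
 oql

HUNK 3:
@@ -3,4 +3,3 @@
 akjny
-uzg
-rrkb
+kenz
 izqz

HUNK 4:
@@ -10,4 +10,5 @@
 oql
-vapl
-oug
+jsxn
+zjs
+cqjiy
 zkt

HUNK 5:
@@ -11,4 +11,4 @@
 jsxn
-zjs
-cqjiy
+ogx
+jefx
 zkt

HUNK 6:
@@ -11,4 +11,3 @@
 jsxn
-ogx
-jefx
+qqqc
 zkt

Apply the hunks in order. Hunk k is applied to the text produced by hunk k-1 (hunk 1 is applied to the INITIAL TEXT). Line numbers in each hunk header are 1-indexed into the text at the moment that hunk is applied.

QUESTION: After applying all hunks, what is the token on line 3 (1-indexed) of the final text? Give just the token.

Answer: akjny

Derivation:
Hunk 1: at line 2 remove [byebd] add [akjny,uzg,rrkb] -> 14 lines: xlnti nqup akjny uzg rrkb izqz wre dnxd uzsp mgtng oql vapl oug zkt
Hunk 2: at line 9 remove [mgtng] add [njo] -> 14 lines: xlnti nqup akjny uzg rrkb izqz wre dnxd uzsp njo oql vapl oug zkt
Hunk 3: at line 3 remove [uzg,rrkb] add [kenz] -> 13 lines: xlnti nqup akjny kenz izqz wre dnxd uzsp njo oql vapl oug zkt
Hunk 4: at line 10 remove [vapl,oug] add [jsxn,zjs,cqjiy] -> 14 lines: xlnti nqup akjny kenz izqz wre dnxd uzsp njo oql jsxn zjs cqjiy zkt
Hunk 5: at line 11 remove [zjs,cqjiy] add [ogx,jefx] -> 14 lines: xlnti nqup akjny kenz izqz wre dnxd uzsp njo oql jsxn ogx jefx zkt
Hunk 6: at line 11 remove [ogx,jefx] add [qqqc] -> 13 lines: xlnti nqup akjny kenz izqz wre dnxd uzsp njo oql jsxn qqqc zkt
Final line 3: akjny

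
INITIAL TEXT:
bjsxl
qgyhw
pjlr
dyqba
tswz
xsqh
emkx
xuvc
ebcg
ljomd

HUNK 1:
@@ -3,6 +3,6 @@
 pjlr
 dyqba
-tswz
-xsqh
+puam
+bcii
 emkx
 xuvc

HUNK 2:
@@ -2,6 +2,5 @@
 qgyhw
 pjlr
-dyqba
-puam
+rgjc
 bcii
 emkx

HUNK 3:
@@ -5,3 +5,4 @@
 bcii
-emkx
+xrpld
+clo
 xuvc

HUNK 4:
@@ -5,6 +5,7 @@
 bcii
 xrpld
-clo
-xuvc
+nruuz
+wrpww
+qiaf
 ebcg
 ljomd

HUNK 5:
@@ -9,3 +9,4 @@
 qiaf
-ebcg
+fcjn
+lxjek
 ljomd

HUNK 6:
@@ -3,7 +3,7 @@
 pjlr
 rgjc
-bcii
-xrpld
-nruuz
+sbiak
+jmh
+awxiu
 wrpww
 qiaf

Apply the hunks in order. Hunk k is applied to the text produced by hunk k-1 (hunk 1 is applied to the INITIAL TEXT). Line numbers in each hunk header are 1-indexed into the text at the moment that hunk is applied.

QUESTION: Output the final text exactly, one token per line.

Hunk 1: at line 3 remove [tswz,xsqh] add [puam,bcii] -> 10 lines: bjsxl qgyhw pjlr dyqba puam bcii emkx xuvc ebcg ljomd
Hunk 2: at line 2 remove [dyqba,puam] add [rgjc] -> 9 lines: bjsxl qgyhw pjlr rgjc bcii emkx xuvc ebcg ljomd
Hunk 3: at line 5 remove [emkx] add [xrpld,clo] -> 10 lines: bjsxl qgyhw pjlr rgjc bcii xrpld clo xuvc ebcg ljomd
Hunk 4: at line 5 remove [clo,xuvc] add [nruuz,wrpww,qiaf] -> 11 lines: bjsxl qgyhw pjlr rgjc bcii xrpld nruuz wrpww qiaf ebcg ljomd
Hunk 5: at line 9 remove [ebcg] add [fcjn,lxjek] -> 12 lines: bjsxl qgyhw pjlr rgjc bcii xrpld nruuz wrpww qiaf fcjn lxjek ljomd
Hunk 6: at line 3 remove [bcii,xrpld,nruuz] add [sbiak,jmh,awxiu] -> 12 lines: bjsxl qgyhw pjlr rgjc sbiak jmh awxiu wrpww qiaf fcjn lxjek ljomd

Answer: bjsxl
qgyhw
pjlr
rgjc
sbiak
jmh
awxiu
wrpww
qiaf
fcjn
lxjek
ljomd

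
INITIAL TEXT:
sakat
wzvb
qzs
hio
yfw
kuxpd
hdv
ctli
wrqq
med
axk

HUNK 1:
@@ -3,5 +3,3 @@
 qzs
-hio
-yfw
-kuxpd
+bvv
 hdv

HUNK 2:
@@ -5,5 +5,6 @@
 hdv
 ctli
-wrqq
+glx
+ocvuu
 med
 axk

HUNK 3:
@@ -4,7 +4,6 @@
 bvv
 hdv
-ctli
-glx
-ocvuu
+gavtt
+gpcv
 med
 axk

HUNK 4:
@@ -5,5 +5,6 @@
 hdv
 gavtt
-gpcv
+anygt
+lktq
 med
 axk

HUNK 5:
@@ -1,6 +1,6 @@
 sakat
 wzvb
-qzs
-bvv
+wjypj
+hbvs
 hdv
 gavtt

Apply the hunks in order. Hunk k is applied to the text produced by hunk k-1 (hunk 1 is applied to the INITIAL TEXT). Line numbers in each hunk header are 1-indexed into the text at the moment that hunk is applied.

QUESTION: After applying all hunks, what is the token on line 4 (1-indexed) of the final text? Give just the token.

Answer: hbvs

Derivation:
Hunk 1: at line 3 remove [hio,yfw,kuxpd] add [bvv] -> 9 lines: sakat wzvb qzs bvv hdv ctli wrqq med axk
Hunk 2: at line 5 remove [wrqq] add [glx,ocvuu] -> 10 lines: sakat wzvb qzs bvv hdv ctli glx ocvuu med axk
Hunk 3: at line 4 remove [ctli,glx,ocvuu] add [gavtt,gpcv] -> 9 lines: sakat wzvb qzs bvv hdv gavtt gpcv med axk
Hunk 4: at line 5 remove [gpcv] add [anygt,lktq] -> 10 lines: sakat wzvb qzs bvv hdv gavtt anygt lktq med axk
Hunk 5: at line 1 remove [qzs,bvv] add [wjypj,hbvs] -> 10 lines: sakat wzvb wjypj hbvs hdv gavtt anygt lktq med axk
Final line 4: hbvs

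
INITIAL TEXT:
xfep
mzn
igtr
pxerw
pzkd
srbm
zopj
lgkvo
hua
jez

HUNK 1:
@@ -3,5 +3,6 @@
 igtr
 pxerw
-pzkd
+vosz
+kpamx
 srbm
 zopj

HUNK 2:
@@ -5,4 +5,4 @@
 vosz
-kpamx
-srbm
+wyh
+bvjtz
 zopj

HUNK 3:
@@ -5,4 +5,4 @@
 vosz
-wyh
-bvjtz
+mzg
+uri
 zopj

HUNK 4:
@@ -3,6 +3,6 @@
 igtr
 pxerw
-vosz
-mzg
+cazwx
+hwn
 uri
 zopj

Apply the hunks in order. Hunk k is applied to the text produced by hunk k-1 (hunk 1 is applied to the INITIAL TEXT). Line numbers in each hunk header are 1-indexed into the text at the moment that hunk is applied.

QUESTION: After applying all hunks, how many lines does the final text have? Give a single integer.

Hunk 1: at line 3 remove [pzkd] add [vosz,kpamx] -> 11 lines: xfep mzn igtr pxerw vosz kpamx srbm zopj lgkvo hua jez
Hunk 2: at line 5 remove [kpamx,srbm] add [wyh,bvjtz] -> 11 lines: xfep mzn igtr pxerw vosz wyh bvjtz zopj lgkvo hua jez
Hunk 3: at line 5 remove [wyh,bvjtz] add [mzg,uri] -> 11 lines: xfep mzn igtr pxerw vosz mzg uri zopj lgkvo hua jez
Hunk 4: at line 3 remove [vosz,mzg] add [cazwx,hwn] -> 11 lines: xfep mzn igtr pxerw cazwx hwn uri zopj lgkvo hua jez
Final line count: 11

Answer: 11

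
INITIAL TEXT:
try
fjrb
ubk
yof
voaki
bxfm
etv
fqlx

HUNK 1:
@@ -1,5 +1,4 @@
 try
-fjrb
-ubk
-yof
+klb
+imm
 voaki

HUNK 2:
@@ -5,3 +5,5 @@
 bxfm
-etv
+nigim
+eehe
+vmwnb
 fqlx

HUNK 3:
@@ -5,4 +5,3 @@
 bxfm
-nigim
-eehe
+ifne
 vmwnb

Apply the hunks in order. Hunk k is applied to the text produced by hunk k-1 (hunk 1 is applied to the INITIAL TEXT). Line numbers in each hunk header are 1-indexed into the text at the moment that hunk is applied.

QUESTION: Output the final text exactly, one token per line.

Answer: try
klb
imm
voaki
bxfm
ifne
vmwnb
fqlx

Derivation:
Hunk 1: at line 1 remove [fjrb,ubk,yof] add [klb,imm] -> 7 lines: try klb imm voaki bxfm etv fqlx
Hunk 2: at line 5 remove [etv] add [nigim,eehe,vmwnb] -> 9 lines: try klb imm voaki bxfm nigim eehe vmwnb fqlx
Hunk 3: at line 5 remove [nigim,eehe] add [ifne] -> 8 lines: try klb imm voaki bxfm ifne vmwnb fqlx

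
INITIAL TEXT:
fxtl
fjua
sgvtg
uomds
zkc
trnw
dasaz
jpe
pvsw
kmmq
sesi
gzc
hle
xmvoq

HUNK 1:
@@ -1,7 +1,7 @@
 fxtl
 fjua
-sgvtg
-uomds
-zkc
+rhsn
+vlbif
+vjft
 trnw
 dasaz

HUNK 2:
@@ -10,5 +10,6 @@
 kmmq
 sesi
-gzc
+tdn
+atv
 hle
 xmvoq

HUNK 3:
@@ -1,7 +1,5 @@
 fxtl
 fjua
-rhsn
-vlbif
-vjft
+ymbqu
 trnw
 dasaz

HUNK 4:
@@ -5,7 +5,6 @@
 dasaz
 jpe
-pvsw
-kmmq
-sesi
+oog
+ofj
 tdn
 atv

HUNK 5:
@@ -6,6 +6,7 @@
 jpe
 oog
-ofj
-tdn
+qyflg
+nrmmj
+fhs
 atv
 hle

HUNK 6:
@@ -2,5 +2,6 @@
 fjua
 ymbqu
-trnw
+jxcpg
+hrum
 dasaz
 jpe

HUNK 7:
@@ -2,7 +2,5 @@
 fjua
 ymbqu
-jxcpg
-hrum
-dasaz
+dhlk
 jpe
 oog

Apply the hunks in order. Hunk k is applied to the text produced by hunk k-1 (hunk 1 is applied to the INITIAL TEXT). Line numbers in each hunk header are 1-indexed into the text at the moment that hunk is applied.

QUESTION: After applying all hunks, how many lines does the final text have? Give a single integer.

Hunk 1: at line 1 remove [sgvtg,uomds,zkc] add [rhsn,vlbif,vjft] -> 14 lines: fxtl fjua rhsn vlbif vjft trnw dasaz jpe pvsw kmmq sesi gzc hle xmvoq
Hunk 2: at line 10 remove [gzc] add [tdn,atv] -> 15 lines: fxtl fjua rhsn vlbif vjft trnw dasaz jpe pvsw kmmq sesi tdn atv hle xmvoq
Hunk 3: at line 1 remove [rhsn,vlbif,vjft] add [ymbqu] -> 13 lines: fxtl fjua ymbqu trnw dasaz jpe pvsw kmmq sesi tdn atv hle xmvoq
Hunk 4: at line 5 remove [pvsw,kmmq,sesi] add [oog,ofj] -> 12 lines: fxtl fjua ymbqu trnw dasaz jpe oog ofj tdn atv hle xmvoq
Hunk 5: at line 6 remove [ofj,tdn] add [qyflg,nrmmj,fhs] -> 13 lines: fxtl fjua ymbqu trnw dasaz jpe oog qyflg nrmmj fhs atv hle xmvoq
Hunk 6: at line 2 remove [trnw] add [jxcpg,hrum] -> 14 lines: fxtl fjua ymbqu jxcpg hrum dasaz jpe oog qyflg nrmmj fhs atv hle xmvoq
Hunk 7: at line 2 remove [jxcpg,hrum,dasaz] add [dhlk] -> 12 lines: fxtl fjua ymbqu dhlk jpe oog qyflg nrmmj fhs atv hle xmvoq
Final line count: 12

Answer: 12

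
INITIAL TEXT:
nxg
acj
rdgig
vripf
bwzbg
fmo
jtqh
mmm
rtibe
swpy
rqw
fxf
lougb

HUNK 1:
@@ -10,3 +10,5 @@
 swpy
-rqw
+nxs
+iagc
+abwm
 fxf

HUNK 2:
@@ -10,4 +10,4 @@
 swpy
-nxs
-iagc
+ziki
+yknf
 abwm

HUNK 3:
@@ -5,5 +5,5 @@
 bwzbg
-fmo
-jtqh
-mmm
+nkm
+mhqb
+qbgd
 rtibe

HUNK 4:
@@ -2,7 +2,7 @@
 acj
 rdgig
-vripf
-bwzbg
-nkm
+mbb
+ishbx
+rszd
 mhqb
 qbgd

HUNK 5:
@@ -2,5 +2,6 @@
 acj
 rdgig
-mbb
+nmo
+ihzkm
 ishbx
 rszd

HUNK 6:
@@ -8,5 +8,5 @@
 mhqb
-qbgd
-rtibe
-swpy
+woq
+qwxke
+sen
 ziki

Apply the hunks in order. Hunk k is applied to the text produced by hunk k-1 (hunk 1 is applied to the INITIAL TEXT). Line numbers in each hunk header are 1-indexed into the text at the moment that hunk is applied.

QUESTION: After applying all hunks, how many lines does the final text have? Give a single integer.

Answer: 16

Derivation:
Hunk 1: at line 10 remove [rqw] add [nxs,iagc,abwm] -> 15 lines: nxg acj rdgig vripf bwzbg fmo jtqh mmm rtibe swpy nxs iagc abwm fxf lougb
Hunk 2: at line 10 remove [nxs,iagc] add [ziki,yknf] -> 15 lines: nxg acj rdgig vripf bwzbg fmo jtqh mmm rtibe swpy ziki yknf abwm fxf lougb
Hunk 3: at line 5 remove [fmo,jtqh,mmm] add [nkm,mhqb,qbgd] -> 15 lines: nxg acj rdgig vripf bwzbg nkm mhqb qbgd rtibe swpy ziki yknf abwm fxf lougb
Hunk 4: at line 2 remove [vripf,bwzbg,nkm] add [mbb,ishbx,rszd] -> 15 lines: nxg acj rdgig mbb ishbx rszd mhqb qbgd rtibe swpy ziki yknf abwm fxf lougb
Hunk 5: at line 2 remove [mbb] add [nmo,ihzkm] -> 16 lines: nxg acj rdgig nmo ihzkm ishbx rszd mhqb qbgd rtibe swpy ziki yknf abwm fxf lougb
Hunk 6: at line 8 remove [qbgd,rtibe,swpy] add [woq,qwxke,sen] -> 16 lines: nxg acj rdgig nmo ihzkm ishbx rszd mhqb woq qwxke sen ziki yknf abwm fxf lougb
Final line count: 16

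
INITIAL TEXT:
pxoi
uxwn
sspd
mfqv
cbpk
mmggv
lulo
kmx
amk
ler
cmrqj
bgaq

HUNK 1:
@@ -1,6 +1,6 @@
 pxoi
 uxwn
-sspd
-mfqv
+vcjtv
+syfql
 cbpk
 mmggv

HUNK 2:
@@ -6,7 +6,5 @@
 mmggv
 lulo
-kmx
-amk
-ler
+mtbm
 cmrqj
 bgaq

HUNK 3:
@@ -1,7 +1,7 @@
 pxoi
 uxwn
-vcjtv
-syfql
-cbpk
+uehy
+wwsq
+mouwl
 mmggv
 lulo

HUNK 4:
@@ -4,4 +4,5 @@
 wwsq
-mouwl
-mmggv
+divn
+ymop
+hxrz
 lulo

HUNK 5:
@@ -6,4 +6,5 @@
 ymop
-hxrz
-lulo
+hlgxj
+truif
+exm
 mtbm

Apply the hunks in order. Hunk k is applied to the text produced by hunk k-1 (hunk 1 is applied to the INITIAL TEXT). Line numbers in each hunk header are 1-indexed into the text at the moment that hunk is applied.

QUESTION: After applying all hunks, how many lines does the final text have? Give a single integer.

Answer: 12

Derivation:
Hunk 1: at line 1 remove [sspd,mfqv] add [vcjtv,syfql] -> 12 lines: pxoi uxwn vcjtv syfql cbpk mmggv lulo kmx amk ler cmrqj bgaq
Hunk 2: at line 6 remove [kmx,amk,ler] add [mtbm] -> 10 lines: pxoi uxwn vcjtv syfql cbpk mmggv lulo mtbm cmrqj bgaq
Hunk 3: at line 1 remove [vcjtv,syfql,cbpk] add [uehy,wwsq,mouwl] -> 10 lines: pxoi uxwn uehy wwsq mouwl mmggv lulo mtbm cmrqj bgaq
Hunk 4: at line 4 remove [mouwl,mmggv] add [divn,ymop,hxrz] -> 11 lines: pxoi uxwn uehy wwsq divn ymop hxrz lulo mtbm cmrqj bgaq
Hunk 5: at line 6 remove [hxrz,lulo] add [hlgxj,truif,exm] -> 12 lines: pxoi uxwn uehy wwsq divn ymop hlgxj truif exm mtbm cmrqj bgaq
Final line count: 12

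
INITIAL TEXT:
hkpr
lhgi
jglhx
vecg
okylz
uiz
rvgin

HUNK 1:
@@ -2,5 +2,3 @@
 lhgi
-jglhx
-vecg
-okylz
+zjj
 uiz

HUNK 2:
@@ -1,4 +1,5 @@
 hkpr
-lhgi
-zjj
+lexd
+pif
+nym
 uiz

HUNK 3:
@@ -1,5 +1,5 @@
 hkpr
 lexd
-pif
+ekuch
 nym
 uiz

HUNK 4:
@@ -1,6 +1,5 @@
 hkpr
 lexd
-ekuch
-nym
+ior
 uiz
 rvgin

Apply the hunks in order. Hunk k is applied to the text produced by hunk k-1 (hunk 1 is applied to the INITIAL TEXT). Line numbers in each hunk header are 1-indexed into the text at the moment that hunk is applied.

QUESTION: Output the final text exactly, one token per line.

Answer: hkpr
lexd
ior
uiz
rvgin

Derivation:
Hunk 1: at line 2 remove [jglhx,vecg,okylz] add [zjj] -> 5 lines: hkpr lhgi zjj uiz rvgin
Hunk 2: at line 1 remove [lhgi,zjj] add [lexd,pif,nym] -> 6 lines: hkpr lexd pif nym uiz rvgin
Hunk 3: at line 1 remove [pif] add [ekuch] -> 6 lines: hkpr lexd ekuch nym uiz rvgin
Hunk 4: at line 1 remove [ekuch,nym] add [ior] -> 5 lines: hkpr lexd ior uiz rvgin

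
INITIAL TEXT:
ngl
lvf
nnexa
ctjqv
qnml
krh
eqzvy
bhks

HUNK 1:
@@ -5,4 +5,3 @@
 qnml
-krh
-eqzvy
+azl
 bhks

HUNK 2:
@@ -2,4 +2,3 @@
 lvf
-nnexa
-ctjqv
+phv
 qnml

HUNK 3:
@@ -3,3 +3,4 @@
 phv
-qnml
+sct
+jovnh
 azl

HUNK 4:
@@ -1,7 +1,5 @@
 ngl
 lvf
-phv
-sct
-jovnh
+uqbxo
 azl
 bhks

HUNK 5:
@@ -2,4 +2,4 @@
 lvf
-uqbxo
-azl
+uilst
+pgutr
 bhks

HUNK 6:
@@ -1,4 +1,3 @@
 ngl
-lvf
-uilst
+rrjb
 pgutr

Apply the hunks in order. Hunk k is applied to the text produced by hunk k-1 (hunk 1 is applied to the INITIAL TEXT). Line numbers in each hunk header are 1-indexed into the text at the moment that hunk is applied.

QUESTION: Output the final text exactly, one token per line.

Answer: ngl
rrjb
pgutr
bhks

Derivation:
Hunk 1: at line 5 remove [krh,eqzvy] add [azl] -> 7 lines: ngl lvf nnexa ctjqv qnml azl bhks
Hunk 2: at line 2 remove [nnexa,ctjqv] add [phv] -> 6 lines: ngl lvf phv qnml azl bhks
Hunk 3: at line 3 remove [qnml] add [sct,jovnh] -> 7 lines: ngl lvf phv sct jovnh azl bhks
Hunk 4: at line 1 remove [phv,sct,jovnh] add [uqbxo] -> 5 lines: ngl lvf uqbxo azl bhks
Hunk 5: at line 2 remove [uqbxo,azl] add [uilst,pgutr] -> 5 lines: ngl lvf uilst pgutr bhks
Hunk 6: at line 1 remove [lvf,uilst] add [rrjb] -> 4 lines: ngl rrjb pgutr bhks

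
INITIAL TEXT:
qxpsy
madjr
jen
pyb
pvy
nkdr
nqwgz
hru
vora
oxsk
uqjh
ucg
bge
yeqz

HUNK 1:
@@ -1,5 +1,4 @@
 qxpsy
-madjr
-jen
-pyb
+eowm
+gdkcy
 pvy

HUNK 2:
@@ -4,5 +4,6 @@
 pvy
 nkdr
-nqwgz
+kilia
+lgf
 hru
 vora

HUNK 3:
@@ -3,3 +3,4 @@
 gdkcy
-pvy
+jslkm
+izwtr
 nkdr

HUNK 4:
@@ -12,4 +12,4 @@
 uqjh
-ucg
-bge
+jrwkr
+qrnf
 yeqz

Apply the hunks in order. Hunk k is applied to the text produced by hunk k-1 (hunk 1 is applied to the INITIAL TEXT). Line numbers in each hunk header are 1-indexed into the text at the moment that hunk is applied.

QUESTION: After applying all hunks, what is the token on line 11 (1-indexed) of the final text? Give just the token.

Answer: oxsk

Derivation:
Hunk 1: at line 1 remove [madjr,jen,pyb] add [eowm,gdkcy] -> 13 lines: qxpsy eowm gdkcy pvy nkdr nqwgz hru vora oxsk uqjh ucg bge yeqz
Hunk 2: at line 4 remove [nqwgz] add [kilia,lgf] -> 14 lines: qxpsy eowm gdkcy pvy nkdr kilia lgf hru vora oxsk uqjh ucg bge yeqz
Hunk 3: at line 3 remove [pvy] add [jslkm,izwtr] -> 15 lines: qxpsy eowm gdkcy jslkm izwtr nkdr kilia lgf hru vora oxsk uqjh ucg bge yeqz
Hunk 4: at line 12 remove [ucg,bge] add [jrwkr,qrnf] -> 15 lines: qxpsy eowm gdkcy jslkm izwtr nkdr kilia lgf hru vora oxsk uqjh jrwkr qrnf yeqz
Final line 11: oxsk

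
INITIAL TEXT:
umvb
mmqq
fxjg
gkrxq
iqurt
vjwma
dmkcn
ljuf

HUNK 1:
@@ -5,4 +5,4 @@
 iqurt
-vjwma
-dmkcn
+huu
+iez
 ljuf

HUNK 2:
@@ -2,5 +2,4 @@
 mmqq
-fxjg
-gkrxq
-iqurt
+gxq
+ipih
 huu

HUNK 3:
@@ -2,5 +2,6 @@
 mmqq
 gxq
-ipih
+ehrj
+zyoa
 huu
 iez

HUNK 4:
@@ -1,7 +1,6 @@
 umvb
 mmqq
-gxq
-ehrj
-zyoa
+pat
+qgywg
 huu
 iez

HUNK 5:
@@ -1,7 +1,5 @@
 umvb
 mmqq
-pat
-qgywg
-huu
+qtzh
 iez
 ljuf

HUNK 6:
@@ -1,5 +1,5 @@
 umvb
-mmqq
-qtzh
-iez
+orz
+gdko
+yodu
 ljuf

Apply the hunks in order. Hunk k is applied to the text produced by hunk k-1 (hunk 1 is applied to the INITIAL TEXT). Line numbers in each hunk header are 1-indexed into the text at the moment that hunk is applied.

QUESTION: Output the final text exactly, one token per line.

Hunk 1: at line 5 remove [vjwma,dmkcn] add [huu,iez] -> 8 lines: umvb mmqq fxjg gkrxq iqurt huu iez ljuf
Hunk 2: at line 2 remove [fxjg,gkrxq,iqurt] add [gxq,ipih] -> 7 lines: umvb mmqq gxq ipih huu iez ljuf
Hunk 3: at line 2 remove [ipih] add [ehrj,zyoa] -> 8 lines: umvb mmqq gxq ehrj zyoa huu iez ljuf
Hunk 4: at line 1 remove [gxq,ehrj,zyoa] add [pat,qgywg] -> 7 lines: umvb mmqq pat qgywg huu iez ljuf
Hunk 5: at line 1 remove [pat,qgywg,huu] add [qtzh] -> 5 lines: umvb mmqq qtzh iez ljuf
Hunk 6: at line 1 remove [mmqq,qtzh,iez] add [orz,gdko,yodu] -> 5 lines: umvb orz gdko yodu ljuf

Answer: umvb
orz
gdko
yodu
ljuf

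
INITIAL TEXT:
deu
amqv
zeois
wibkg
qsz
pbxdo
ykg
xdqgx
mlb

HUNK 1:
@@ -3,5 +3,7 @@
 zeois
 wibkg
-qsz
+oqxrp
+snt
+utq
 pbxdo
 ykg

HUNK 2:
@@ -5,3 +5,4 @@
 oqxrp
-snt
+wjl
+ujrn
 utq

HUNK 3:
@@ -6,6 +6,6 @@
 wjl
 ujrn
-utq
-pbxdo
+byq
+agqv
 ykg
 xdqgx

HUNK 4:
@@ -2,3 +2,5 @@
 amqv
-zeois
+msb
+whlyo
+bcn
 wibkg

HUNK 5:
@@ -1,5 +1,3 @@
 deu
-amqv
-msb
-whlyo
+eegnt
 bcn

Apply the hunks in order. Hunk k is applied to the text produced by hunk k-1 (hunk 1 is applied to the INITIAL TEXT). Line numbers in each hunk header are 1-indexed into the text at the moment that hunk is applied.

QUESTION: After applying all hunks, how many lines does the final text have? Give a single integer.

Hunk 1: at line 3 remove [qsz] add [oqxrp,snt,utq] -> 11 lines: deu amqv zeois wibkg oqxrp snt utq pbxdo ykg xdqgx mlb
Hunk 2: at line 5 remove [snt] add [wjl,ujrn] -> 12 lines: deu amqv zeois wibkg oqxrp wjl ujrn utq pbxdo ykg xdqgx mlb
Hunk 3: at line 6 remove [utq,pbxdo] add [byq,agqv] -> 12 lines: deu amqv zeois wibkg oqxrp wjl ujrn byq agqv ykg xdqgx mlb
Hunk 4: at line 2 remove [zeois] add [msb,whlyo,bcn] -> 14 lines: deu amqv msb whlyo bcn wibkg oqxrp wjl ujrn byq agqv ykg xdqgx mlb
Hunk 5: at line 1 remove [amqv,msb,whlyo] add [eegnt] -> 12 lines: deu eegnt bcn wibkg oqxrp wjl ujrn byq agqv ykg xdqgx mlb
Final line count: 12

Answer: 12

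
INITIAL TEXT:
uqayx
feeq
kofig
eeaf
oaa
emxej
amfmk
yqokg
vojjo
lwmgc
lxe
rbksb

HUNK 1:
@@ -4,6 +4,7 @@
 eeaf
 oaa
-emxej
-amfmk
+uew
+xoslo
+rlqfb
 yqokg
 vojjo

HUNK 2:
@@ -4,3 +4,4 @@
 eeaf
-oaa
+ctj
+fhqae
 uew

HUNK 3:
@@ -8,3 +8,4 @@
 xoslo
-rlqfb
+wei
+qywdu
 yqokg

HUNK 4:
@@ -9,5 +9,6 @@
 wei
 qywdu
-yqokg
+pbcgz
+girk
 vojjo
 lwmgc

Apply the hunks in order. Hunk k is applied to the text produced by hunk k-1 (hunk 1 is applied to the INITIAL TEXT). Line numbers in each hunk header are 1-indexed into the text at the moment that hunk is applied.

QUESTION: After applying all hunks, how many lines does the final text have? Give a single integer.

Hunk 1: at line 4 remove [emxej,amfmk] add [uew,xoslo,rlqfb] -> 13 lines: uqayx feeq kofig eeaf oaa uew xoslo rlqfb yqokg vojjo lwmgc lxe rbksb
Hunk 2: at line 4 remove [oaa] add [ctj,fhqae] -> 14 lines: uqayx feeq kofig eeaf ctj fhqae uew xoslo rlqfb yqokg vojjo lwmgc lxe rbksb
Hunk 3: at line 8 remove [rlqfb] add [wei,qywdu] -> 15 lines: uqayx feeq kofig eeaf ctj fhqae uew xoslo wei qywdu yqokg vojjo lwmgc lxe rbksb
Hunk 4: at line 9 remove [yqokg] add [pbcgz,girk] -> 16 lines: uqayx feeq kofig eeaf ctj fhqae uew xoslo wei qywdu pbcgz girk vojjo lwmgc lxe rbksb
Final line count: 16

Answer: 16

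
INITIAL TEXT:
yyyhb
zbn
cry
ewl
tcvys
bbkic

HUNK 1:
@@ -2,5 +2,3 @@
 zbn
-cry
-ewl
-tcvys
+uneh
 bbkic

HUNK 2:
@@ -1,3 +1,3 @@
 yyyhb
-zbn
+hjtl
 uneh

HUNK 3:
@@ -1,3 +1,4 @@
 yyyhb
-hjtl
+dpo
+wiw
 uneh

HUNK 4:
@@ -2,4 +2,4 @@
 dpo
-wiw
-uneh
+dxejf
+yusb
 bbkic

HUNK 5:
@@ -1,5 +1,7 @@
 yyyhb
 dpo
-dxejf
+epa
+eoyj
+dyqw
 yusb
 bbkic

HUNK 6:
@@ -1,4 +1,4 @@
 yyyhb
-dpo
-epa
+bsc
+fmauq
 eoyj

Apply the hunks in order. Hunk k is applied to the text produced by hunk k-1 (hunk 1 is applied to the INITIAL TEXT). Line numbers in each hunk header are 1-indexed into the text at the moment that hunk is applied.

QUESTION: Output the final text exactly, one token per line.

Hunk 1: at line 2 remove [cry,ewl,tcvys] add [uneh] -> 4 lines: yyyhb zbn uneh bbkic
Hunk 2: at line 1 remove [zbn] add [hjtl] -> 4 lines: yyyhb hjtl uneh bbkic
Hunk 3: at line 1 remove [hjtl] add [dpo,wiw] -> 5 lines: yyyhb dpo wiw uneh bbkic
Hunk 4: at line 2 remove [wiw,uneh] add [dxejf,yusb] -> 5 lines: yyyhb dpo dxejf yusb bbkic
Hunk 5: at line 1 remove [dxejf] add [epa,eoyj,dyqw] -> 7 lines: yyyhb dpo epa eoyj dyqw yusb bbkic
Hunk 6: at line 1 remove [dpo,epa] add [bsc,fmauq] -> 7 lines: yyyhb bsc fmauq eoyj dyqw yusb bbkic

Answer: yyyhb
bsc
fmauq
eoyj
dyqw
yusb
bbkic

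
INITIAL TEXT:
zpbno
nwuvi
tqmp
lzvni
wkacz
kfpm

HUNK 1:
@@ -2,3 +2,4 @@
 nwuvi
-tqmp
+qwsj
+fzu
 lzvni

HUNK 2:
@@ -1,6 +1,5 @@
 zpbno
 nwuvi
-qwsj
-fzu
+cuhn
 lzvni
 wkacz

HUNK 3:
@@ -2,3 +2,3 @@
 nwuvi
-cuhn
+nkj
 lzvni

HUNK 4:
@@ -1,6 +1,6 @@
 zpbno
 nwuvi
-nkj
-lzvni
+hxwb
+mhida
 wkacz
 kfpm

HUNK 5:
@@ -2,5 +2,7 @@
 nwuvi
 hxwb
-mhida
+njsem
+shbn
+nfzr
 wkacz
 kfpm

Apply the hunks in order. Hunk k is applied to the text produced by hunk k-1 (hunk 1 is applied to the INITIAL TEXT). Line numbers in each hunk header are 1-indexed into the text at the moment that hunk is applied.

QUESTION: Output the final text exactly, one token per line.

Answer: zpbno
nwuvi
hxwb
njsem
shbn
nfzr
wkacz
kfpm

Derivation:
Hunk 1: at line 2 remove [tqmp] add [qwsj,fzu] -> 7 lines: zpbno nwuvi qwsj fzu lzvni wkacz kfpm
Hunk 2: at line 1 remove [qwsj,fzu] add [cuhn] -> 6 lines: zpbno nwuvi cuhn lzvni wkacz kfpm
Hunk 3: at line 2 remove [cuhn] add [nkj] -> 6 lines: zpbno nwuvi nkj lzvni wkacz kfpm
Hunk 4: at line 1 remove [nkj,lzvni] add [hxwb,mhida] -> 6 lines: zpbno nwuvi hxwb mhida wkacz kfpm
Hunk 5: at line 2 remove [mhida] add [njsem,shbn,nfzr] -> 8 lines: zpbno nwuvi hxwb njsem shbn nfzr wkacz kfpm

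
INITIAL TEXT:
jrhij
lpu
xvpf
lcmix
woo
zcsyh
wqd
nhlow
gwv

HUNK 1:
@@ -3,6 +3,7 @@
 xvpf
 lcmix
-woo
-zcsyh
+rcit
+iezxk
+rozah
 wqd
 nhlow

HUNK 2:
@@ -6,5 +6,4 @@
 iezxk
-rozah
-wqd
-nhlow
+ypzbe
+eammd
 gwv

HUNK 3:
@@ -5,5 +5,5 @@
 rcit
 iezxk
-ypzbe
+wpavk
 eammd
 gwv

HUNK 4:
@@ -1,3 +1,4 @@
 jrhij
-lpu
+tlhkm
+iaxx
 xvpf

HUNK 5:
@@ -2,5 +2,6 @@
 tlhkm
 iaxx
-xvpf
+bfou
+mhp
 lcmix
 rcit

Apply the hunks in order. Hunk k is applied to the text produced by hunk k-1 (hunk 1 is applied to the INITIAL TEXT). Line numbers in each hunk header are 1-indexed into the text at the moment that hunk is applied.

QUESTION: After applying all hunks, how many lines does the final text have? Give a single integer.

Hunk 1: at line 3 remove [woo,zcsyh] add [rcit,iezxk,rozah] -> 10 lines: jrhij lpu xvpf lcmix rcit iezxk rozah wqd nhlow gwv
Hunk 2: at line 6 remove [rozah,wqd,nhlow] add [ypzbe,eammd] -> 9 lines: jrhij lpu xvpf lcmix rcit iezxk ypzbe eammd gwv
Hunk 3: at line 5 remove [ypzbe] add [wpavk] -> 9 lines: jrhij lpu xvpf lcmix rcit iezxk wpavk eammd gwv
Hunk 4: at line 1 remove [lpu] add [tlhkm,iaxx] -> 10 lines: jrhij tlhkm iaxx xvpf lcmix rcit iezxk wpavk eammd gwv
Hunk 5: at line 2 remove [xvpf] add [bfou,mhp] -> 11 lines: jrhij tlhkm iaxx bfou mhp lcmix rcit iezxk wpavk eammd gwv
Final line count: 11

Answer: 11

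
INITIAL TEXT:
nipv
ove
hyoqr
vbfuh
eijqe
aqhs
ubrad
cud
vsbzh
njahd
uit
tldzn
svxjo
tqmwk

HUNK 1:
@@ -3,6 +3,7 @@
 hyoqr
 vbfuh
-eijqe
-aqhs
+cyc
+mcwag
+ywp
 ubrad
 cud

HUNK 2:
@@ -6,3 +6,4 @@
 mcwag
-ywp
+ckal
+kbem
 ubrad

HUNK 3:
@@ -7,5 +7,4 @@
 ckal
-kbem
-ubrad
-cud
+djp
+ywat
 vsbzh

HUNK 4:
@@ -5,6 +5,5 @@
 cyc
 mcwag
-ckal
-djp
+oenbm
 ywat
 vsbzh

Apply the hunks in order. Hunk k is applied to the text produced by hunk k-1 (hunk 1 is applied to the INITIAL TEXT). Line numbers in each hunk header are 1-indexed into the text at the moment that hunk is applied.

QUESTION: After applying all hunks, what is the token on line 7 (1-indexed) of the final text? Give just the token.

Answer: oenbm

Derivation:
Hunk 1: at line 3 remove [eijqe,aqhs] add [cyc,mcwag,ywp] -> 15 lines: nipv ove hyoqr vbfuh cyc mcwag ywp ubrad cud vsbzh njahd uit tldzn svxjo tqmwk
Hunk 2: at line 6 remove [ywp] add [ckal,kbem] -> 16 lines: nipv ove hyoqr vbfuh cyc mcwag ckal kbem ubrad cud vsbzh njahd uit tldzn svxjo tqmwk
Hunk 3: at line 7 remove [kbem,ubrad,cud] add [djp,ywat] -> 15 lines: nipv ove hyoqr vbfuh cyc mcwag ckal djp ywat vsbzh njahd uit tldzn svxjo tqmwk
Hunk 4: at line 5 remove [ckal,djp] add [oenbm] -> 14 lines: nipv ove hyoqr vbfuh cyc mcwag oenbm ywat vsbzh njahd uit tldzn svxjo tqmwk
Final line 7: oenbm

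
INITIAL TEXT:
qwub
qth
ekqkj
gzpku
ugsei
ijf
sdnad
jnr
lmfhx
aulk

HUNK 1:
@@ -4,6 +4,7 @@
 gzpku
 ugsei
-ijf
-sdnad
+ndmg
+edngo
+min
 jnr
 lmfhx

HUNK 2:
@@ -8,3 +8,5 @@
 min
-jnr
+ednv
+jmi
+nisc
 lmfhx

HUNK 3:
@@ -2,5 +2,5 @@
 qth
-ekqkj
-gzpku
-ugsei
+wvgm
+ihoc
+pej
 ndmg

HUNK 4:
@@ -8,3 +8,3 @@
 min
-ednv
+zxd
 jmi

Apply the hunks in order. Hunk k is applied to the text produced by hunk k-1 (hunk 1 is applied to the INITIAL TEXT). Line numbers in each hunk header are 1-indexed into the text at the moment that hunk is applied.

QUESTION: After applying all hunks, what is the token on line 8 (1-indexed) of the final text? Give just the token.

Hunk 1: at line 4 remove [ijf,sdnad] add [ndmg,edngo,min] -> 11 lines: qwub qth ekqkj gzpku ugsei ndmg edngo min jnr lmfhx aulk
Hunk 2: at line 8 remove [jnr] add [ednv,jmi,nisc] -> 13 lines: qwub qth ekqkj gzpku ugsei ndmg edngo min ednv jmi nisc lmfhx aulk
Hunk 3: at line 2 remove [ekqkj,gzpku,ugsei] add [wvgm,ihoc,pej] -> 13 lines: qwub qth wvgm ihoc pej ndmg edngo min ednv jmi nisc lmfhx aulk
Hunk 4: at line 8 remove [ednv] add [zxd] -> 13 lines: qwub qth wvgm ihoc pej ndmg edngo min zxd jmi nisc lmfhx aulk
Final line 8: min

Answer: min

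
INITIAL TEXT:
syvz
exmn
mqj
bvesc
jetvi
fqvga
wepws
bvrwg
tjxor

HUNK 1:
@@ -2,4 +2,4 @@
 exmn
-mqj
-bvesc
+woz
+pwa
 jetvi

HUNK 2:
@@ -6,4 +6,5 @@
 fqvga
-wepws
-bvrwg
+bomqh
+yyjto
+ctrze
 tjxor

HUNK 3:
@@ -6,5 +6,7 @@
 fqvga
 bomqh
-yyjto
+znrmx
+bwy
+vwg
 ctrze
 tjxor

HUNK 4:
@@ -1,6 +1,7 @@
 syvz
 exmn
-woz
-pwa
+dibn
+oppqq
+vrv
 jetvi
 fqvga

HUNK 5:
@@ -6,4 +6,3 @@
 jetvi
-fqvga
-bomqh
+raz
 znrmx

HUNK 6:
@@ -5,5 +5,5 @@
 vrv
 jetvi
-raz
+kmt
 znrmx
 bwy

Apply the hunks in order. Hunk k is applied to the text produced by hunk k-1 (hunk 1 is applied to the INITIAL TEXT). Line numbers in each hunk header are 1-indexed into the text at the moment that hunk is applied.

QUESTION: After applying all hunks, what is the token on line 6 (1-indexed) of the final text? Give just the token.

Hunk 1: at line 2 remove [mqj,bvesc] add [woz,pwa] -> 9 lines: syvz exmn woz pwa jetvi fqvga wepws bvrwg tjxor
Hunk 2: at line 6 remove [wepws,bvrwg] add [bomqh,yyjto,ctrze] -> 10 lines: syvz exmn woz pwa jetvi fqvga bomqh yyjto ctrze tjxor
Hunk 3: at line 6 remove [yyjto] add [znrmx,bwy,vwg] -> 12 lines: syvz exmn woz pwa jetvi fqvga bomqh znrmx bwy vwg ctrze tjxor
Hunk 4: at line 1 remove [woz,pwa] add [dibn,oppqq,vrv] -> 13 lines: syvz exmn dibn oppqq vrv jetvi fqvga bomqh znrmx bwy vwg ctrze tjxor
Hunk 5: at line 6 remove [fqvga,bomqh] add [raz] -> 12 lines: syvz exmn dibn oppqq vrv jetvi raz znrmx bwy vwg ctrze tjxor
Hunk 6: at line 5 remove [raz] add [kmt] -> 12 lines: syvz exmn dibn oppqq vrv jetvi kmt znrmx bwy vwg ctrze tjxor
Final line 6: jetvi

Answer: jetvi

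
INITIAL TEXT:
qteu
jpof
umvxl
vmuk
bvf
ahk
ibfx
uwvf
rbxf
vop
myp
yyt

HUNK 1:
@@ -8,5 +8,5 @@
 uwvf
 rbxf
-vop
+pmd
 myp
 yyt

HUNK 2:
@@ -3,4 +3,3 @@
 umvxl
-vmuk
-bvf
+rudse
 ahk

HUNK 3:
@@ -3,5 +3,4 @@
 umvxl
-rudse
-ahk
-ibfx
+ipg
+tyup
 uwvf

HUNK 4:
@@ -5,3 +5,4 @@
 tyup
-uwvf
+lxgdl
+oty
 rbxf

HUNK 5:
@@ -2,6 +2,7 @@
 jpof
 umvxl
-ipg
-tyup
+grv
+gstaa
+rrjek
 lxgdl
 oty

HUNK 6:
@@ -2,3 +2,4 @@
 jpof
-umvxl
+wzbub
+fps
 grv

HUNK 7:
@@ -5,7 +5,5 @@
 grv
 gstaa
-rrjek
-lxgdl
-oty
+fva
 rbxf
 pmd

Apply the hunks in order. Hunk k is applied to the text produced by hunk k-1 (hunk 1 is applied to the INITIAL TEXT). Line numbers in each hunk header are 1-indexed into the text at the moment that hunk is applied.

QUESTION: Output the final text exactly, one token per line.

Hunk 1: at line 8 remove [vop] add [pmd] -> 12 lines: qteu jpof umvxl vmuk bvf ahk ibfx uwvf rbxf pmd myp yyt
Hunk 2: at line 3 remove [vmuk,bvf] add [rudse] -> 11 lines: qteu jpof umvxl rudse ahk ibfx uwvf rbxf pmd myp yyt
Hunk 3: at line 3 remove [rudse,ahk,ibfx] add [ipg,tyup] -> 10 lines: qteu jpof umvxl ipg tyup uwvf rbxf pmd myp yyt
Hunk 4: at line 5 remove [uwvf] add [lxgdl,oty] -> 11 lines: qteu jpof umvxl ipg tyup lxgdl oty rbxf pmd myp yyt
Hunk 5: at line 2 remove [ipg,tyup] add [grv,gstaa,rrjek] -> 12 lines: qteu jpof umvxl grv gstaa rrjek lxgdl oty rbxf pmd myp yyt
Hunk 6: at line 2 remove [umvxl] add [wzbub,fps] -> 13 lines: qteu jpof wzbub fps grv gstaa rrjek lxgdl oty rbxf pmd myp yyt
Hunk 7: at line 5 remove [rrjek,lxgdl,oty] add [fva] -> 11 lines: qteu jpof wzbub fps grv gstaa fva rbxf pmd myp yyt

Answer: qteu
jpof
wzbub
fps
grv
gstaa
fva
rbxf
pmd
myp
yyt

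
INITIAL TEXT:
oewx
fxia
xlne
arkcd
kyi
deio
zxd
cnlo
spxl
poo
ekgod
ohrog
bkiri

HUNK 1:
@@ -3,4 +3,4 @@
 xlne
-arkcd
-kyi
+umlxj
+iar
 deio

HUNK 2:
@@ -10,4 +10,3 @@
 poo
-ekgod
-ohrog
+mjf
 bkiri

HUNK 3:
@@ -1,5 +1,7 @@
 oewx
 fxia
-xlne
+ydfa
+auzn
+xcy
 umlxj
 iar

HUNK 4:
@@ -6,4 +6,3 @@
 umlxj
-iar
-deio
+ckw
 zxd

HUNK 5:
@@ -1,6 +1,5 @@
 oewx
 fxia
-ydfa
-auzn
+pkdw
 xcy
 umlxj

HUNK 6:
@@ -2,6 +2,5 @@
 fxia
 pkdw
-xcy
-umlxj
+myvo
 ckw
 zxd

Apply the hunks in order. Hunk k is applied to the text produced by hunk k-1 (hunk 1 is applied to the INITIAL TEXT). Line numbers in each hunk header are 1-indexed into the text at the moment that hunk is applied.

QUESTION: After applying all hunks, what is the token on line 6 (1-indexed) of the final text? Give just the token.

Answer: zxd

Derivation:
Hunk 1: at line 3 remove [arkcd,kyi] add [umlxj,iar] -> 13 lines: oewx fxia xlne umlxj iar deio zxd cnlo spxl poo ekgod ohrog bkiri
Hunk 2: at line 10 remove [ekgod,ohrog] add [mjf] -> 12 lines: oewx fxia xlne umlxj iar deio zxd cnlo spxl poo mjf bkiri
Hunk 3: at line 1 remove [xlne] add [ydfa,auzn,xcy] -> 14 lines: oewx fxia ydfa auzn xcy umlxj iar deio zxd cnlo spxl poo mjf bkiri
Hunk 4: at line 6 remove [iar,deio] add [ckw] -> 13 lines: oewx fxia ydfa auzn xcy umlxj ckw zxd cnlo spxl poo mjf bkiri
Hunk 5: at line 1 remove [ydfa,auzn] add [pkdw] -> 12 lines: oewx fxia pkdw xcy umlxj ckw zxd cnlo spxl poo mjf bkiri
Hunk 6: at line 2 remove [xcy,umlxj] add [myvo] -> 11 lines: oewx fxia pkdw myvo ckw zxd cnlo spxl poo mjf bkiri
Final line 6: zxd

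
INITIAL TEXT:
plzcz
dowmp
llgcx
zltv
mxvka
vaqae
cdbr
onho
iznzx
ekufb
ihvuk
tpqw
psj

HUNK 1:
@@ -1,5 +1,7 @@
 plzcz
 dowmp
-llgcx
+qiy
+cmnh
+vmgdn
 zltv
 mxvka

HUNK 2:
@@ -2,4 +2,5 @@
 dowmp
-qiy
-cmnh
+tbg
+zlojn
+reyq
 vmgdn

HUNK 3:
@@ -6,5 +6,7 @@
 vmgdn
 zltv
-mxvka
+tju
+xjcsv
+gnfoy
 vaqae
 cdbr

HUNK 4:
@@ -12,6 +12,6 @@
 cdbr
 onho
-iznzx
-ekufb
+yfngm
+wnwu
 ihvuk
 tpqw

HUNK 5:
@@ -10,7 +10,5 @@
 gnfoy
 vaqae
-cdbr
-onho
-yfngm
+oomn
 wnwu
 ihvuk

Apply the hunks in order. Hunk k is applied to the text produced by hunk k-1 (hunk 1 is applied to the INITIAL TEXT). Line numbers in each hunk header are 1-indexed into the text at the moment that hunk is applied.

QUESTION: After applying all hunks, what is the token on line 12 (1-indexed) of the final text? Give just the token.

Answer: oomn

Derivation:
Hunk 1: at line 1 remove [llgcx] add [qiy,cmnh,vmgdn] -> 15 lines: plzcz dowmp qiy cmnh vmgdn zltv mxvka vaqae cdbr onho iznzx ekufb ihvuk tpqw psj
Hunk 2: at line 2 remove [qiy,cmnh] add [tbg,zlojn,reyq] -> 16 lines: plzcz dowmp tbg zlojn reyq vmgdn zltv mxvka vaqae cdbr onho iznzx ekufb ihvuk tpqw psj
Hunk 3: at line 6 remove [mxvka] add [tju,xjcsv,gnfoy] -> 18 lines: plzcz dowmp tbg zlojn reyq vmgdn zltv tju xjcsv gnfoy vaqae cdbr onho iznzx ekufb ihvuk tpqw psj
Hunk 4: at line 12 remove [iznzx,ekufb] add [yfngm,wnwu] -> 18 lines: plzcz dowmp tbg zlojn reyq vmgdn zltv tju xjcsv gnfoy vaqae cdbr onho yfngm wnwu ihvuk tpqw psj
Hunk 5: at line 10 remove [cdbr,onho,yfngm] add [oomn] -> 16 lines: plzcz dowmp tbg zlojn reyq vmgdn zltv tju xjcsv gnfoy vaqae oomn wnwu ihvuk tpqw psj
Final line 12: oomn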